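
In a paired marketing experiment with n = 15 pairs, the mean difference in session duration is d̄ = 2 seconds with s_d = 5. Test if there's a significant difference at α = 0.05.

t = d̄/(s_d/√n) = 2/(5/√15) = 1.549. df = 14, critical t = ±2.145. Fail to reject H₀.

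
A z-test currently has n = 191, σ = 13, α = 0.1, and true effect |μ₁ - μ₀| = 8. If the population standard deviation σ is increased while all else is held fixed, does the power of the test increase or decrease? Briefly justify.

Power decreases: a larger σ inflates the standard error σ/√n, pulling the sampling distribution under H₁ back toward the critical value.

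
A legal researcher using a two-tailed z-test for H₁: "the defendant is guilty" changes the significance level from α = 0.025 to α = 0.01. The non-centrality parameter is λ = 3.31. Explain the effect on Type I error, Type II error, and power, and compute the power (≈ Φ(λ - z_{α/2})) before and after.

Decreasing α from 0.025 to 0.01:
• Type I error rate decreases (α is the Type I rate by definition).
• Critical value moves from z_{α/2} = 2.241 to 2.576, so power = Φ(λ - z_{α/2}) goes from Φ(3.31 - 2.241) = 0.857 to Φ(3.31 - 2.576) = 0.769.
• Type II error rate β = 1 - power therefore increases (0.143 → 0.231).
Appropriate when false positives are costly — here, convicting an innocent person.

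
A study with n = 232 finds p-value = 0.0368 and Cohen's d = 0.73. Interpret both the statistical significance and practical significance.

Statistically significant (p = 0.0368 < 0.05). Cohen's d = 0.73 indicates a medium effect size. Both statistical and practical significance should be considered.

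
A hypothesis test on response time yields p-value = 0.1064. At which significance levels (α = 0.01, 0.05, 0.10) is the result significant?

p = 0.1064. Not significant at any of the given levels.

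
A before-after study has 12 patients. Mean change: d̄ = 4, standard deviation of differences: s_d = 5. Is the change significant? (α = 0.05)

t = d̄/(s_d/√n) = 4/(5/√12) = 2.771. df = 11, critical t = ±2.201. Reject H₀.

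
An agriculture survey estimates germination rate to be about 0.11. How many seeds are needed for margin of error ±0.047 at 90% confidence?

n = z²p(1-p)/E² = 1.645²×0.11×0.89/0.047² = 119.9 → n = 120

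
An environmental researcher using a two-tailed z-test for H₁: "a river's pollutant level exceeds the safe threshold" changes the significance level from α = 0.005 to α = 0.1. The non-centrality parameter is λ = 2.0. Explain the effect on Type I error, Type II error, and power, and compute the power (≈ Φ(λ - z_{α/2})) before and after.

Increasing α from 0.005 to 0.1:
• Type I error rate increases (α is the Type I rate by definition).
• Critical value moves from z_{α/2} = 2.807 to 1.645, so power = Φ(λ - z_{α/2}) goes from Φ(2.0 - 2.807) = 0.21 to Φ(2.0 - 1.645) = 0.639.
• Type II error rate β = 1 - power therefore decreases (0.79 → 0.361).
Appropriate when false negatives are costly — here, allowing unsafe pollution to continue.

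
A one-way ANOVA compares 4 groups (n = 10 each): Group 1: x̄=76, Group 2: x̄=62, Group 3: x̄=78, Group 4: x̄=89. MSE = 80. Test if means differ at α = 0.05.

Grand mean = 76.25. SS_between = 3687.5, MS_between = 1229.17. F = 15.365, F_crit ≈ 2.866. Reject H₀.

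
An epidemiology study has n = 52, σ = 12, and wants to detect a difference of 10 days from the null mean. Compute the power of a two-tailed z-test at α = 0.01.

SE = σ/√n = 12/√52 = 1.664. Non-centrality λ = d/SE = 10/1.664 = 6.009. Power ≈ Φ(λ - z_{α/2}) = Φ(6.009 - 2.576) = Φ(3.433) = 1.0.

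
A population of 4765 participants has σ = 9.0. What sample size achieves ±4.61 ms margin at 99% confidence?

Without FPC: n₀ = (2.576×9.0/4.61)² = 25.292. With FPC: n = n₀N/(n₀+N-1) = 25.2 → n = 26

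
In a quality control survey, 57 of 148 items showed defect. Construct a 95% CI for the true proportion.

p̂ = 0.385. CI = p̂ ± z*√(p̂(1-p̂)/n) = (0.307, 0.464)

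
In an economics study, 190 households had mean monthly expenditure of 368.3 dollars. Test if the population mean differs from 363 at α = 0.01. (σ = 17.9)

z = (x̄ - μ₀)/(σ/√n) = (368.3 - 363)/(17.9/√190) = 4.081. Critical value: ±2.576. Since |4.081| > 2.576, Reject H₀.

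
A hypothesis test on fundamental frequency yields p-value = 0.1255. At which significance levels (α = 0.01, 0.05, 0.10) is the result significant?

p = 0.1255. Not significant at any of the given levels.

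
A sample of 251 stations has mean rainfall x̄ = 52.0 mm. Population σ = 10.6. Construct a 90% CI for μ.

CI = x̄ ± z*(σ/√n) = 52.0 ± 1.645(10.6/√251) = 52.0 ± 1.1 = (50.9, 53.1)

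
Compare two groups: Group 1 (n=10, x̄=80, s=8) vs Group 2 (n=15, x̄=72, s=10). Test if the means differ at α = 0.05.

Pooled sp = 9.27. t = 2.114, df = 23. Critical t = ±2.069. Reject H₀.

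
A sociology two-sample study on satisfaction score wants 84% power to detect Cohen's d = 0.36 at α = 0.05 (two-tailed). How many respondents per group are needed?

z_{α/2} = 1.96, z_β = Φ⁻¹(0.84) = 0.994. For small effect (d = 0.36): n per group = 2(z_{α/2} + z_β)²/d² = 2(1.96 + 0.994)²/0.36² = 134.7 → 135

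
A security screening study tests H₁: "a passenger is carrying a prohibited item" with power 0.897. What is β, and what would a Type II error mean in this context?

β = 1 - power = 1 - 0.897 = 0.103. A Type II error is failing to reject H₀ when H₀ is false (false negative) — here, failing to conclude that a passenger is carrying a prohibited item when in fact it is true. Consequence: letting a prohibited item through — security breach.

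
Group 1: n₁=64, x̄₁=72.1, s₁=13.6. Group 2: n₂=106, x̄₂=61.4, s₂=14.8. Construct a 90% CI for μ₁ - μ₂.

Difference = 10.7. SE = √(13.6²/64 + 14.8²/106) = 2.226. CI = (7.04, 14.36)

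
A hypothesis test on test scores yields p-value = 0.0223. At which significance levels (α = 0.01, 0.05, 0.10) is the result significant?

p = 0.0223. Significant at: α = 0.05, 0.1.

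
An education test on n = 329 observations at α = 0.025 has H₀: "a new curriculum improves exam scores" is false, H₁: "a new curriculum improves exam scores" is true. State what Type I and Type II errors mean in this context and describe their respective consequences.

Type I (false positive): concluding that a new curriculum improves exam scores when it is not — adopting a curriculum that gives no real benefit — disruption for nothing. Type II (false negative): failing to conclude that a new curriculum improves exam scores when it is — keeping the old curriculum when the new one would have helped students. Which is costlier depends on domain priorities and is a judgement call rather than a statistical fact.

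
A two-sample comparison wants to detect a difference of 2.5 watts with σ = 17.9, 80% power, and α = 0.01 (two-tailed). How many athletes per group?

n per group = 2(z_α/2 + z_β)²σ²/d² = 2×(2.576 + 0.84)²×17.9²/2.5² = 1196.4 → n = 1197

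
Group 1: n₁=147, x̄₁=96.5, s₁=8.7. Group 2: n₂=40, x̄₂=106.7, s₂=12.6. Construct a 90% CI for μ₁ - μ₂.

Difference = -10.2. SE = √(8.7²/147 + 12.6²/40) = 2.118. CI = (-13.68, -6.72)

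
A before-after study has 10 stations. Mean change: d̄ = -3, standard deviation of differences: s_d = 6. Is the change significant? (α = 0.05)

t = d̄/(s_d/√n) = -3/(6/√10) = -1.581. df = 9, critical t = ±2.262. Fail to reject H₀.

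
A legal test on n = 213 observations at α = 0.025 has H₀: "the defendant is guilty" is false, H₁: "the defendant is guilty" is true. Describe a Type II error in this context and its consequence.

Type II error: failing to reject H₀ when it is false — concluding that the defendant is guilty is not supported when in fact it is. Consequence: acquitting a guilty person.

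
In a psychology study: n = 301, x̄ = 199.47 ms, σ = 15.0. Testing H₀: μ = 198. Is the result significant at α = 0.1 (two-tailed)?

z = (199.47 - 198)/(15.0/√301) = 1.7. Since |z| > 1.645, significant at α = 0.1.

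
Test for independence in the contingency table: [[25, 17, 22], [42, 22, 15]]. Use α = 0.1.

χ² = 4.758. df = 2, critical = 4.605. Reject H₀. Variables are dependent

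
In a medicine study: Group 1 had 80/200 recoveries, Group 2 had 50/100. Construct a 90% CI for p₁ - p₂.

p̂₁ = 0.4, p̂₂ = 0.5. Difference = -0.1. CI = (-0.2, 0.0)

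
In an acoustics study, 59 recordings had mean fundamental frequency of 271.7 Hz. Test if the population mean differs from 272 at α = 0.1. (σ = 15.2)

z = (x̄ - μ₀)/(σ/√n) = (271.7 - 272)/(15.2/√59) = -0.152. Critical value: ±1.645. Since |-0.152| ≤ 1.645, Fail to reject H₀.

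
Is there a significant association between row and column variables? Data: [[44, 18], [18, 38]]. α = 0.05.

χ² = 17.787. df = 1, critical = 3.841. Reject H₀. Variables are dependent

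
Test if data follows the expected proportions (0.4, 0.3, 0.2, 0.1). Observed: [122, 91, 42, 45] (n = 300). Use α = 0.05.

Expected: [120.0, 90.0, 60.0, 30.0]. χ² = 12.944. df = 3, critical = 7.815. Reject H₀.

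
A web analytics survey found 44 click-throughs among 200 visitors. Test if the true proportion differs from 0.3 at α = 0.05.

p̂ = 0.22, p₀ = 0.3. z = (p̂ - p₀)/√(p₀(1-p₀)/n) = -2.469. Critical: ±1.96. Reject H₀.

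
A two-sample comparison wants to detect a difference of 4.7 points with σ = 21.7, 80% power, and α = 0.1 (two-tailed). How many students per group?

n per group = 2(z_α/2 + z_β)²σ²/d² = 2×(1.645 + 0.84)²×21.7²/4.7² = 263.3 → n = 264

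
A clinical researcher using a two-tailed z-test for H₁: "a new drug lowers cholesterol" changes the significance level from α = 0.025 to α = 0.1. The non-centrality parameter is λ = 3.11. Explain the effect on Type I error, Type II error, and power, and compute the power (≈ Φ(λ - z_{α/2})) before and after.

Increasing α from 0.025 to 0.1:
• Type I error rate increases (α is the Type I rate by definition).
• Critical value moves from z_{α/2} = 2.241 to 1.645, so power = Φ(λ - z_{α/2}) goes from Φ(3.11 - 2.241) = 0.808 to Φ(3.11 - 1.645) = 0.929.
• Type II error rate β = 1 - power therefore decreases (0.192 → 0.071).
Appropriate when false negatives are costly — here, shelving an effective drug — patients miss out on a treatment that would have helped.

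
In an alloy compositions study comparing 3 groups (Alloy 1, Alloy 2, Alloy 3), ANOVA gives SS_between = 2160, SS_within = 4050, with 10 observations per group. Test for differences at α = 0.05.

df_between = 2, df_within = 27. F = MS_between/MS_within = 1080.0/150.0 = 7.2. F_crit ≈ 3.354. Reject H₀. At least one mean differs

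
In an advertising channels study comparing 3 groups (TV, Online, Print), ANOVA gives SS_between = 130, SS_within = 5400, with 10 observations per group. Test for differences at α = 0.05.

df_between = 2, df_within = 27. F = MS_between/MS_within = 65.0/200.0 = 0.325. F_crit ≈ 3.354. Fail to reject H₀.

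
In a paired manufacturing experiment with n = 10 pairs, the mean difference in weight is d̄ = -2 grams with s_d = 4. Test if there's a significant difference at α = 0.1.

t = d̄/(s_d/√n) = -2/(4/√10) = -1.581. df = 9, critical t = ±1.833. Fail to reject H₀.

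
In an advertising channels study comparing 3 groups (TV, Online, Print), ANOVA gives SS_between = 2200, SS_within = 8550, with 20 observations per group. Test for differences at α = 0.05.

df_between = 2, df_within = 57. F = MS_between/MS_within = 1100.0/150.0 = 7.333. F_crit ≈ 3.159. Reject H₀. At least one mean differs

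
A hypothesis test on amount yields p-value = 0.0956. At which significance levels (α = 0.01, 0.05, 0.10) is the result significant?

p = 0.0956. Significant at: α = 0.1.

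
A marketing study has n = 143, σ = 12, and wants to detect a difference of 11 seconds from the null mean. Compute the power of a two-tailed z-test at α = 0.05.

SE = σ/√n = 12/√143 = 1.003. Non-centrality λ = d/SE = 11/1.003 = 10.962. Power ≈ Φ(λ - z_{α/2}) = Φ(10.962 - 1.96) = Φ(9.002) = 1.0.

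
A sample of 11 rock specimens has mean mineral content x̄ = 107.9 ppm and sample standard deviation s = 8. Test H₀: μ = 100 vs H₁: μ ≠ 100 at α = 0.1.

t = (x̄ - μ₀)/(s/√n) = (107.9 - 100)/(8/√11) = 3.275. df = 10, critical t = ±1.812. Reject H₀.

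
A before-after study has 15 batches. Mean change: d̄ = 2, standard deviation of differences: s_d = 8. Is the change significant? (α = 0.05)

t = d̄/(s_d/√n) = 2/(8/√15) = 0.968. df = 14, critical t = ±2.145. Fail to reject H₀.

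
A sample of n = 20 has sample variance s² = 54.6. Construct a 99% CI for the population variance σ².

df = 19. χ²_{0.005} = 38.582, χ²_{0.995} = 6.844. CI for σ² = ((n-1)s²/χ²_{α/2}, (n-1)s²/χ²_{1-α/2}) = (19·54.6/38.582, 19·54.6/6.844) = (26.89, 151.58)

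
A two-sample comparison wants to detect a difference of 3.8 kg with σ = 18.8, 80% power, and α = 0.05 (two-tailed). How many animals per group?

n per group = 2(z_α/2 + z_β)²σ²/d² = 2×(1.96 + 0.84)²×18.8²/3.8² = 383.8 → n = 384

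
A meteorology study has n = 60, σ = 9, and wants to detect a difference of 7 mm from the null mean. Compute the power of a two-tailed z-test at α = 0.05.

SE = σ/√n = 9/√60 = 1.162. Non-centrality λ = d/SE = 7/1.162 = 6.025. Power ≈ Φ(λ - z_{α/2}) = Φ(6.025 - 1.96) = Φ(4.065) = 1.0.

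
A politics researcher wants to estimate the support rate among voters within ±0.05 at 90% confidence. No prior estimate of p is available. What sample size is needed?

Conservative approach: use p = 0.5 (maximizes p(1-p) = 0.25). n = z²(0.25)/E² = 1.645²×0.25/0.05² = 270.6 → n = 271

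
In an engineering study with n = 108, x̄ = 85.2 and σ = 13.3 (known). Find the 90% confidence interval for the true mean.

CI = x̄ ± z*(σ/√n) = 85.2 ± 1.645(13.3/√108) = 85.2 ± 2.11 = (83.09, 87.31)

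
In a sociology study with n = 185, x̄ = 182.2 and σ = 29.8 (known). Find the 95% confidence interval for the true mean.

CI = x̄ ± z*(σ/√n) = 182.2 ± 1.96(29.8/√185) = 182.2 ± 4.29 = (177.91, 186.49)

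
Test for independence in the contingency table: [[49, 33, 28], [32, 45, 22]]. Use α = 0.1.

χ² = 5.571. df = 2, critical = 4.605. Reject H₀. Variables are dependent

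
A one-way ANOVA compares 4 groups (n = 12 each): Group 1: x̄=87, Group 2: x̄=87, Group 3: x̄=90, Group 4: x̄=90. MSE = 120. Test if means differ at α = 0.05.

Grand mean = 88.5. SS_between = 108.0, MS_between = 36.0. F = 0.3, F_crit ≈ 2.816. Fail to reject H₀.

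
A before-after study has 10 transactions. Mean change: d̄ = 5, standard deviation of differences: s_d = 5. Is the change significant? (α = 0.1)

t = d̄/(s_d/√n) = 5/(5/√10) = 3.162. df = 9, critical t = ±1.833. Reject H₀.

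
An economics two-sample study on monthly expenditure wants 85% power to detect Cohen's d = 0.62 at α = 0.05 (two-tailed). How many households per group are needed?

z_{α/2} = 1.96, z_β = Φ⁻¹(0.85) = 1.036. For medium effect (d = 0.62): n per group = 2(z_{α/2} + z_β)²/d² = 2(1.96 + 1.036)²/0.62² = 46.7 → 47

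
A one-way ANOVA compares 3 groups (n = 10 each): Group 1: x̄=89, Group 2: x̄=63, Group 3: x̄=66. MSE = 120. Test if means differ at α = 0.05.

Grand mean = 72.67. SS_between = 4046.67, MS_between = 2023.33. F = 16.861, F_crit ≈ 3.354. Reject H₀.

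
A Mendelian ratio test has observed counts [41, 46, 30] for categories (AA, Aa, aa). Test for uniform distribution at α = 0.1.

Expected = 39 each. χ² = Σ(O-E)²/E = 3.436. df = 2, critical value = 4.605. Fail to reject H₀.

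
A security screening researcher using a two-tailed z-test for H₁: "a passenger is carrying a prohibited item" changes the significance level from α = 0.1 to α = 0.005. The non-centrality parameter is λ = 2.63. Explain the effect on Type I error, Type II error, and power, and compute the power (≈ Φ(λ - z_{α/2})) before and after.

Decreasing α from 0.1 to 0.005:
• Type I error rate decreases (α is the Type I rate by definition).
• Critical value moves from z_{α/2} = 1.645 to 2.807, so power = Φ(λ - z_{α/2}) goes from Φ(2.63 - 1.645) = 0.838 to Φ(2.63 - 2.807) = 0.43.
• Type II error rate β = 1 - power therefore increases (0.162 → 0.57).
Appropriate when false positives are costly — here, detaining an innocent passenger — delay and inconvenience.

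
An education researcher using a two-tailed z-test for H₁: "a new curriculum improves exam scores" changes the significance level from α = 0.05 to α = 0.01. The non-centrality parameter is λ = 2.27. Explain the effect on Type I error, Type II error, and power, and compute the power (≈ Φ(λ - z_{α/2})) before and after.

Decreasing α from 0.05 to 0.01:
• Type I error rate decreases (α is the Type I rate by definition).
• Critical value moves from z_{α/2} = 1.96 to 2.576, so power = Φ(λ - z_{α/2}) goes from Φ(2.27 - 1.96) = 0.622 to Φ(2.27 - 2.576) = 0.38.
• Type II error rate β = 1 - power therefore increases (0.378 → 0.62).
Appropriate when false positives are costly — here, adopting a curriculum that gives no real benefit — disruption for nothing.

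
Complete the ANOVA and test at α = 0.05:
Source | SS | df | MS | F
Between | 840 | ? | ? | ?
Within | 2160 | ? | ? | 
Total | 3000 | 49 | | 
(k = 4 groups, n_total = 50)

df_between = 3, df_within = 46. MS_between = 280.0, MS_within = 46.96. F = 5.963, F_crit ≈ 2.807. Reject H₀.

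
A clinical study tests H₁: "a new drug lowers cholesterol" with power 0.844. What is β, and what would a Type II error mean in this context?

β = 1 - power = 1 - 0.844 = 0.156. A Type II error is failing to reject H₀ when H₀ is false (false negative) — here, failing to conclude that a new drug lowers cholesterol when in fact it is true. Consequence: shelving an effective drug — patients miss out on a treatment that would have helped.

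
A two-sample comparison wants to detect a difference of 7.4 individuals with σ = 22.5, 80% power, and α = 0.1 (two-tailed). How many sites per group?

n per group = 2(z_α/2 + z_β)²σ²/d² = 2×(1.645 + 0.84)²×22.5²/7.4² = 114.2 → n = 115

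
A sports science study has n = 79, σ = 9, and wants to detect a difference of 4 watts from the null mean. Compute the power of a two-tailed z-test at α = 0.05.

SE = σ/√n = 9/√79 = 1.013. Non-centrality λ = d/SE = 4/1.013 = 3.95. Power ≈ Φ(λ - z_{α/2}) = Φ(3.95 - 1.96) = Φ(1.99) = 0.977.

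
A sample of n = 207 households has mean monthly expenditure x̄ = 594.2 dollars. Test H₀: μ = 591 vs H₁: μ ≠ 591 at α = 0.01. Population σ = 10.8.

z = (x̄ - μ₀)/(σ/√n) = (594.2 - 591)/(10.8/√207) = 4.263. Critical value: ±2.576. Since |4.263| > 2.576, Reject H₀.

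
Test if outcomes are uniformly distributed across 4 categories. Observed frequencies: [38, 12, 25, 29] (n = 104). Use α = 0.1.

Expected = 26 each. χ² = Σ(O-E)²/E = 13.462. df = 3, critical value = 6.251. Reject H₀.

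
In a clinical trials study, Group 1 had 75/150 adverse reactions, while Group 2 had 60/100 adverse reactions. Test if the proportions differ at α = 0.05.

p̂₁ = 0.5, p̂₂ = 0.6, pooled p̂ = 0.54. z = -1.554. Critical: ±1.96. Fail to reject H₀.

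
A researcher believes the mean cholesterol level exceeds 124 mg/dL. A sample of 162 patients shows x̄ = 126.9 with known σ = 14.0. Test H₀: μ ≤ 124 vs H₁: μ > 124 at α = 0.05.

z = 2.636. Critical value: 1.645. Reject H₀.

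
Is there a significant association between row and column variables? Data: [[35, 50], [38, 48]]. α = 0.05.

χ² = 0.158. df = 1, critical = 3.841. Fail to reject H₀. No evidence of dependence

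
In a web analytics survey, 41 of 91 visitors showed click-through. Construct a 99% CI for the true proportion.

p̂ = 0.451. CI = p̂ ± z*√(p̂(1-p̂)/n) = (0.316, 0.585)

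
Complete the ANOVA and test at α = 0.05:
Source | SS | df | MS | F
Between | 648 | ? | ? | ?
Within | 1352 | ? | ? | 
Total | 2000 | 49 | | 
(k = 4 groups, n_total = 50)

df_between = 3, df_within = 46. MS_between = 216.0, MS_within = 29.39. F = 7.349, F_crit ≈ 2.807. Reject H₀.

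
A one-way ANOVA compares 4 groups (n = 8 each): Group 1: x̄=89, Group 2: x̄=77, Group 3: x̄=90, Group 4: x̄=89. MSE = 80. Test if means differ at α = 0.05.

Grand mean = 86.25. SS_between = 918.0, MS_between = 306.0. F = 3.825, F_crit ≈ 2.947. Reject H₀.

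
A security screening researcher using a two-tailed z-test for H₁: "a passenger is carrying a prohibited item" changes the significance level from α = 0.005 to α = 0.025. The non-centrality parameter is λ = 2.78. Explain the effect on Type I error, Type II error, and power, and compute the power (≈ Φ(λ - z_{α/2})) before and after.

Increasing α from 0.005 to 0.025:
• Type I error rate increases (α is the Type I rate by definition).
• Critical value moves from z_{α/2} = 2.807 to 2.241, so power = Φ(λ - z_{α/2}) goes from Φ(2.78 - 2.807) = 0.489 to Φ(2.78 - 2.241) = 0.705.
• Type II error rate β = 1 - power therefore decreases (0.511 → 0.295).
Appropriate when false negatives are costly — here, letting a prohibited item through — security breach.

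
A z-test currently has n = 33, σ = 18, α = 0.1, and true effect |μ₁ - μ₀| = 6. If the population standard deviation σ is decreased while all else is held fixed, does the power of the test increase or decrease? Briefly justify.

Power increases: a smaller σ shrinks the standard error σ/√n, moving the sampling distribution under H₁ further from the critical value.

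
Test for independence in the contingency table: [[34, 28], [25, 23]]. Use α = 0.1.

χ² = 0.083. df = 1, critical = 2.706. Fail to reject H₀. No evidence of dependence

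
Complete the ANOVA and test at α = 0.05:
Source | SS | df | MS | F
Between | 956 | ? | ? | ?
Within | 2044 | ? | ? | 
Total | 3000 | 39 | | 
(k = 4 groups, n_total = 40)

df_between = 3, df_within = 36. MS_between = 318.67, MS_within = 56.78. F = 5.613, F_crit ≈ 2.866. Reject H₀.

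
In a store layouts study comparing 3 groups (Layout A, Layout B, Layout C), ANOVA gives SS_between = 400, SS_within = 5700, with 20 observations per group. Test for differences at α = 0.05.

df_between = 2, df_within = 57. F = MS_between/MS_within = 200.0/100.0 = 2.0. F_crit ≈ 3.159. Fail to reject H₀.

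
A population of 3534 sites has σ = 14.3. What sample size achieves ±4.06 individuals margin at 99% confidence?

Without FPC: n₀ = (2.576×14.3/4.06)² = 82.321. With FPC: n = n₀N/(n₀+N-1) = 80.5 → n = 81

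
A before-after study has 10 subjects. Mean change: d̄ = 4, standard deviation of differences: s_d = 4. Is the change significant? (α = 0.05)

t = d̄/(s_d/√n) = 4/(4/√10) = 3.162. df = 9, critical t = ±2.262. Reject H₀.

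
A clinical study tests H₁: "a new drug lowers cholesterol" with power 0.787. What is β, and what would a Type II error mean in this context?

β = 1 - power = 1 - 0.787 = 0.213. A Type II error is failing to reject H₀ when H₀ is false (false negative) — here, failing to conclude that a new drug lowers cholesterol when in fact it is true. Consequence: shelving an effective drug — patients miss out on a treatment that would have helped.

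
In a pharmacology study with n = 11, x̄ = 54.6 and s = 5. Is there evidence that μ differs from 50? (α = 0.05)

t = (x̄ - μ₀)/(s/√n) = (54.6 - 50)/(5/√11) = 3.051. df = 10, critical t = ±2.228. Reject H₀.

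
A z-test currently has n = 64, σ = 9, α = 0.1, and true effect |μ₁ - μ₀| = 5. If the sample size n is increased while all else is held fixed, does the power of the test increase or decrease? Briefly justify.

Power increases: a larger n shrinks the standard error σ/√n, moving the sampling distribution under H₁ further from the critical value.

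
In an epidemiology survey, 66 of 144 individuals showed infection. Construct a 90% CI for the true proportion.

p̂ = 0.458. CI = p̂ ± z*√(p̂(1-p̂)/n) = (0.39, 0.527)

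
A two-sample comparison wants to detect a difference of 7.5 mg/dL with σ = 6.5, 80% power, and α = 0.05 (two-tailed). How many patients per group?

n per group = 2(z_α/2 + z_β)²σ²/d² = 2×(1.96 + 0.84)²×6.5²/7.5² = 11.8 → n = 12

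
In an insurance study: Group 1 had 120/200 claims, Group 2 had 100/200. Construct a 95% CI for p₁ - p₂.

p̂₁ = 0.6, p̂₂ = 0.5. Difference = 0.1. CI = (0.003, 0.197)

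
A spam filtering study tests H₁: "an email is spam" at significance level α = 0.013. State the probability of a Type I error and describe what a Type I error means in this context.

P(Type I error) = α = 0.013. A Type I error is rejecting H₀ when H₀ is actually true (false positive) — here, concluding that an email is spam when in fact this is not the case. Consequence: a legitimate email is sent to the spam folder and the user misses it.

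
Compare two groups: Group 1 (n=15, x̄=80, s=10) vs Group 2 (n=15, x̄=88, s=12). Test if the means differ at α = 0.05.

Pooled sp = 11.05. t = -1.984, df = 28. Critical t = ±2.048. Fail to reject H₀.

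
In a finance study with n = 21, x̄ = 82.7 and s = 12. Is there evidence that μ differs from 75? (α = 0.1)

t = (x̄ - μ₀)/(s/√n) = (82.7 - 75)/(12/√21) = 2.94. df = 20, critical t = ±1.725. Reject H₀.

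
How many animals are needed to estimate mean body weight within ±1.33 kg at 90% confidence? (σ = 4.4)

n = (z*σ/E)² = (1.645×4.4/1.33)² = 29.6 → n = 30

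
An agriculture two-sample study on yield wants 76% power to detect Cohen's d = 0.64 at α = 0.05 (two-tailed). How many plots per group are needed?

z_{α/2} = 1.96, z_β = Φ⁻¹(0.76) = 0.706. For medium effect (d = 0.64): n per group = 2(z_{α/2} + z_β)²/d² = 2(1.96 + 0.706)²/0.64² = 34.7 → 35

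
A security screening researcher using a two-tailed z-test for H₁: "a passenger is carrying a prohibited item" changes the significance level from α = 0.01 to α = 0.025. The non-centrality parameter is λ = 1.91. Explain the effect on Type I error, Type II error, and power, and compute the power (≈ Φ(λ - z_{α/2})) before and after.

Increasing α from 0.01 to 0.025:
• Type I error rate increases (α is the Type I rate by definition).
• Critical value moves from z_{α/2} = 2.576 to 2.241, so power = Φ(λ - z_{α/2}) goes from Φ(1.91 - 2.576) = 0.253 to Φ(1.91 - 2.241) = 0.37.
• Type II error rate β = 1 - power therefore decreases (0.747 → 0.63).
Appropriate when false negatives are costly — here, letting a prohibited item through — security breach.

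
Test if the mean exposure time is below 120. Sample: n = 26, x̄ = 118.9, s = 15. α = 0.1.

t = (118.9 - 120)/(15/√26) = -0.374, df = 25. Critical t = -1.316. Fail to reject H₀.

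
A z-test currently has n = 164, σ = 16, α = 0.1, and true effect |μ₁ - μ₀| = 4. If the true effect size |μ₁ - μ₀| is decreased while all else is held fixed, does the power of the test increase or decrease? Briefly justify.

Power decreases: a smaller true effect decreases the non-centrality λ = |μ₁ - μ₀|/(σ/√n).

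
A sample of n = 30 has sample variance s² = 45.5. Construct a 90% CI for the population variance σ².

df = 29. χ²_{0.05} = 42.557, χ²_{0.95} = 17.708. CI for σ² = ((n-1)s²/χ²_{α/2}, (n-1)s²/χ²_{1-α/2}) = (29·45.5/42.557, 29·45.5/17.708) = (31.01, 74.51)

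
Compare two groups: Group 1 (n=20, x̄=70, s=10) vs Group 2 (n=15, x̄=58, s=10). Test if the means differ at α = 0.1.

Pooled sp = 10.0. t = 3.513, df = 33. Critical t = ±1.692. Reject H₀.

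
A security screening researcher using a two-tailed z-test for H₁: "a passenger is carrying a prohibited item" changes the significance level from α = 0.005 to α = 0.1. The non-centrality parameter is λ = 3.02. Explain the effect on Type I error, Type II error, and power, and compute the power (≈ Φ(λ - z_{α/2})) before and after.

Increasing α from 0.005 to 0.1:
• Type I error rate increases (α is the Type I rate by definition).
• Critical value moves from z_{α/2} = 2.807 to 1.645, so power = Φ(λ - z_{α/2}) goes from Φ(3.02 - 2.807) = 0.584 to Φ(3.02 - 1.645) = 0.915.
• Type II error rate β = 1 - power therefore decreases (0.416 → 0.085).
Appropriate when false negatives are costly — here, letting a prohibited item through — security breach.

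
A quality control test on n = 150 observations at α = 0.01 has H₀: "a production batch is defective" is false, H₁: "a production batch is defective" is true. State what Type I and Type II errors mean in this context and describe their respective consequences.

Type I (false positive): concluding that a production batch is defective when it is not — scrapping a good batch — wasted material and cost for no reason. Type II (false negative): failing to conclude that a production batch is defective when it is — shipping a defective batch — faulty products reach customers. Which is costlier depends on domain priorities and is a judgement call rather than a statistical fact.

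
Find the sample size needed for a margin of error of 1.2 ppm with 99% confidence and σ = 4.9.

n = (z*σ/E)² = (2.576×4.9/1.2)² = 110.6 → n = 111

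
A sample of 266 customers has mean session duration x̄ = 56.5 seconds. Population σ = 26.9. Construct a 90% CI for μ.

CI = x̄ ± z*(σ/√n) = 56.5 ± 1.645(26.9/√266) = 56.5 ± 2.71 = (53.79, 59.21)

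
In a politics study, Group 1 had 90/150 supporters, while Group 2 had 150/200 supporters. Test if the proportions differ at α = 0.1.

p̂₁ = 0.6, p̂₂ = 0.75, pooled p̂ = 0.686. z = -2.991. Critical: ±1.645. Reject H₀.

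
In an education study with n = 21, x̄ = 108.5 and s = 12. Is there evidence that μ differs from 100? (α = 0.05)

t = (x̄ - μ₀)/(s/√n) = (108.5 - 100)/(12/√21) = 3.246. df = 20, critical t = ±2.086. Reject H₀.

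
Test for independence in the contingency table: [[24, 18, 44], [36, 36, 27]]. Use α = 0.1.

χ² = 11.614. df = 2, critical = 4.605. Reject H₀. Variables are dependent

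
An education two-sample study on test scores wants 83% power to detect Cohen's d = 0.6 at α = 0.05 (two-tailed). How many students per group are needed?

z_{α/2} = 1.96, z_β = Φ⁻¹(0.83) = 0.954. For medium effect (d = 0.6): n per group = 2(z_{α/2} + z_β)²/d² = 2(1.96 + 0.954)²/0.6² = 47.2 → 48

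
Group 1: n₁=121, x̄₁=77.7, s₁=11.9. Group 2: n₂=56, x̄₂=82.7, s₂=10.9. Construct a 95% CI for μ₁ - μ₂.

Difference = -5.0. SE = √(11.9²/121 + 10.9²/56) = 1.814. CI = (-8.56, -1.44)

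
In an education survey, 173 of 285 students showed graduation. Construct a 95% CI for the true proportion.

p̂ = 0.607. CI = p̂ ± z*√(p̂(1-p̂)/n) = (0.55, 0.664)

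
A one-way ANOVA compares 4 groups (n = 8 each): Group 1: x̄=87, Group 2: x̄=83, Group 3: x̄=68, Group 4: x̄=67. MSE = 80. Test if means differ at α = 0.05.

Grand mean = 76.25. SS_between = 2518.0, MS_between = 839.33. F = 10.492, F_crit ≈ 2.947. Reject H₀.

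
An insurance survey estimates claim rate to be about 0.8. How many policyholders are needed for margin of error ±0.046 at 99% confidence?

n = z²p(1-p)/E² = 2.576²×0.8×0.2/0.046² = 501.8 → n = 502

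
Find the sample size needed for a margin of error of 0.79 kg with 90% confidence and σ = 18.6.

n = (z*σ/E)² = (1.645×18.6/0.79)² = 1500.04 → n = 1501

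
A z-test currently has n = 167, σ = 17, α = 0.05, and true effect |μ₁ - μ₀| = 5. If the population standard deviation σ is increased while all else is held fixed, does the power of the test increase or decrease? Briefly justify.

Power decreases: a larger σ inflates the standard error σ/√n, pulling the sampling distribution under H₁ back toward the critical value.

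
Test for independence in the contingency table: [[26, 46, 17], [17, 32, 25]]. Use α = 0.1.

χ² = 4.579. df = 2, critical = 4.605. Fail to reject H₀. No evidence of dependence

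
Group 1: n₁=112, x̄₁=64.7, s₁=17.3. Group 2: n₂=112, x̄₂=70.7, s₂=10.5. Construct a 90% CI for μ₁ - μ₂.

Difference = -6.0. SE = √(17.3²/112 + 10.5²/112) = 1.912. CI = (-9.15, -2.85)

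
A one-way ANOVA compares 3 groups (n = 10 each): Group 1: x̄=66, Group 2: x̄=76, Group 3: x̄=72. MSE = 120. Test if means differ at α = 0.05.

Grand mean = 71.33. SS_between = 506.67, MS_between = 253.33. F = 2.111, F_crit ≈ 3.354. Fail to reject H₀.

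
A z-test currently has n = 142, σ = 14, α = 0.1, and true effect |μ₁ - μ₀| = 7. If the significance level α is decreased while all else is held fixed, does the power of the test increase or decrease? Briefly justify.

Power decreases: a smaller α raises the critical value, so less of the H₁ sampling distribution falls in the rejection region.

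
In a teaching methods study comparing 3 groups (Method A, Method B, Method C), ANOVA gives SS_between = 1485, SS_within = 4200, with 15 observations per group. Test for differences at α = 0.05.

df_between = 2, df_within = 42. F = MS_between/MS_within = 742.5/100.0 = 7.425. F_crit ≈ 3.22. Reject H₀. At least one mean differs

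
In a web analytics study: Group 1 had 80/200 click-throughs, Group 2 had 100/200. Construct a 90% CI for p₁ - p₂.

p̂₁ = 0.4, p̂₂ = 0.5. Difference = -0.1. CI = (-0.181, -0.019)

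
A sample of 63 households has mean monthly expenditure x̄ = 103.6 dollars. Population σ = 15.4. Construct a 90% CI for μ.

CI = x̄ ± z*(σ/√n) = 103.6 ± 1.645(15.4/√63) = 103.6 ± 3.19 = (100.41, 106.79)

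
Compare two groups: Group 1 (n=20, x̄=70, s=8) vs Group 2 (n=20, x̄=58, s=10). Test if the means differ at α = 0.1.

Pooled sp = 9.06. t = 4.191, df = 38. Critical t = ±1.686. Reject H₀.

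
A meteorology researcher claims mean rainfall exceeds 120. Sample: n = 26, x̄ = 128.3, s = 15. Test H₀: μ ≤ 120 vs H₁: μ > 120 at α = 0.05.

t = (128.3 - 120)/(15/√26) = 2.821, df = 25. Critical t = 1.708. Reject H₀.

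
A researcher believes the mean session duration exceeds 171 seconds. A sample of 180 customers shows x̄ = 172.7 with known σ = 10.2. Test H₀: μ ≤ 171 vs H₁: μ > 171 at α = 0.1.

z = 2.236. Critical value: 1.28. Reject H₀.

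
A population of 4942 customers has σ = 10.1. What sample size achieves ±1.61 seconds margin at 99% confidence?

Without FPC: n₀ = (2.576×10.1/1.61)² = 261.146. With FPC: n = n₀N/(n₀+N-1) = 248.1 → n = 249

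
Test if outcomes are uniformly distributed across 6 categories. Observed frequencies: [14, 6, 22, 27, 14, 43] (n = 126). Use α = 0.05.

Expected = 21 each. χ² = Σ(O-E)²/E = 40.19. df = 5, critical value = 11.07. Reject H₀.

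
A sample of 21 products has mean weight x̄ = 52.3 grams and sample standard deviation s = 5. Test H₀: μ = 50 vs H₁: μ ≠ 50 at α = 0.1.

t = (x̄ - μ₀)/(s/√n) = (52.3 - 50)/(5/√21) = 2.108. df = 20, critical t = ±1.725. Reject H₀.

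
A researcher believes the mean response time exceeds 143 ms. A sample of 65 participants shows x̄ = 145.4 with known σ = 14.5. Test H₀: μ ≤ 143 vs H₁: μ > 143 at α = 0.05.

z = 1.334. Critical value: 1.645. Fail to reject H₀.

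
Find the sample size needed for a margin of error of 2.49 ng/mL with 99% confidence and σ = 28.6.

n = (z*σ/E)² = (2.576×28.6/2.49)² = 875.4 → n = 876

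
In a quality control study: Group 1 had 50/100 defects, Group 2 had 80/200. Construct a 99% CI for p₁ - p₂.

p̂₁ = 0.5, p̂₂ = 0.4. Difference = 0.1. CI = (-0.057, 0.257)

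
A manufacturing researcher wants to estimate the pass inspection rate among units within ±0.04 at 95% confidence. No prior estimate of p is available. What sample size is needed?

Conservative approach: use p = 0.5 (maximizes p(1-p) = 0.25). n = z²(0.25)/E² = 1.96²×0.25/0.04² = 600.2 → n = 601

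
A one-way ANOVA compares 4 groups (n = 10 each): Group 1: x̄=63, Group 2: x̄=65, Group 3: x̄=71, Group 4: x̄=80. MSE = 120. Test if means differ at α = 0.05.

Grand mean = 69.75. SS_between = 1747.5, MS_between = 582.5. F = 4.854, F_crit ≈ 2.866. Reject H₀.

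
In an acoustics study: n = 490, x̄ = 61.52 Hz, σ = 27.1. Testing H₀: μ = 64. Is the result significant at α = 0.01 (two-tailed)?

z = (61.52 - 64)/(27.1/√490) = -2.026. Since |z| ≤ 2.576, not significant at α = 0.01.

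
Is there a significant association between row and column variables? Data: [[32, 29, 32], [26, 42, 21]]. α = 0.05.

χ² = 5.199. df = 2, critical = 5.991. Fail to reject H₀. No evidence of dependence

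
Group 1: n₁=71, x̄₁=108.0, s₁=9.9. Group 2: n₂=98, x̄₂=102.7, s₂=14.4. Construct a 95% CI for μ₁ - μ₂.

Difference = 5.3. SE = √(9.9²/71 + 14.4²/98) = 1.87. CI = (1.64, 8.96)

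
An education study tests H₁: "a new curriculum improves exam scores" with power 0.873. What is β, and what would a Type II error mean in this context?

β = 1 - power = 1 - 0.873 = 0.127. A Type II error is failing to reject H₀ when H₀ is false (false negative) — here, failing to conclude that a new curriculum improves exam scores when in fact it is true. Consequence: keeping the old curriculum when the new one would have helped students.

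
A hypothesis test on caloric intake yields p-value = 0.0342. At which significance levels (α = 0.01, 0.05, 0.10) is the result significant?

p = 0.0342. Significant at: α = 0.05, 0.1.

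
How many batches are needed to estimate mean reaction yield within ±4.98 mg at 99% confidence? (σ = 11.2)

n = (z*σ/E)² = (2.576×11.2/4.98)² = 33.6 → n = 34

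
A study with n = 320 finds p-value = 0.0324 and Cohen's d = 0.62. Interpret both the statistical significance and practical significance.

Statistically significant (p = 0.0324 < 0.05). Cohen's d = 0.62 indicates a medium effect size. Both statistical and practical significance should be considered.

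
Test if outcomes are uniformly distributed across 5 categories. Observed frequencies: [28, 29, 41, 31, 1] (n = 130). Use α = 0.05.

Expected = 26 each. χ² = Σ(O-E)²/E = 34.154. df = 4, critical value = 9.488. Reject H₀.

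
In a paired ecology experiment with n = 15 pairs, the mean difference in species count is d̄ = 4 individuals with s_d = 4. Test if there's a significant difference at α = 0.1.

t = d̄/(s_d/√n) = 4/(4/√15) = 3.873. df = 14, critical t = ±1.761. Reject H₀.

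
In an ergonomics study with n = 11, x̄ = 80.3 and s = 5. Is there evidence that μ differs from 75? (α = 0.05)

t = (x̄ - μ₀)/(s/√n) = (80.3 - 75)/(5/√11) = 3.516. df = 10, critical t = ±2.228. Reject H₀.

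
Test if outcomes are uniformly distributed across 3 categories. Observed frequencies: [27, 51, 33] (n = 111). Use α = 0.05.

Expected = 37 each. χ² = Σ(O-E)²/E = 8.432. df = 2, critical value = 5.991. Reject H₀.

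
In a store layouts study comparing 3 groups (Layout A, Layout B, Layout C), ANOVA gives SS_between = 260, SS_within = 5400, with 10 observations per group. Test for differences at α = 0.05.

df_between = 2, df_within = 27. F = MS_between/MS_within = 130.0/200.0 = 0.65. F_crit ≈ 3.354. Fail to reject H₀.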